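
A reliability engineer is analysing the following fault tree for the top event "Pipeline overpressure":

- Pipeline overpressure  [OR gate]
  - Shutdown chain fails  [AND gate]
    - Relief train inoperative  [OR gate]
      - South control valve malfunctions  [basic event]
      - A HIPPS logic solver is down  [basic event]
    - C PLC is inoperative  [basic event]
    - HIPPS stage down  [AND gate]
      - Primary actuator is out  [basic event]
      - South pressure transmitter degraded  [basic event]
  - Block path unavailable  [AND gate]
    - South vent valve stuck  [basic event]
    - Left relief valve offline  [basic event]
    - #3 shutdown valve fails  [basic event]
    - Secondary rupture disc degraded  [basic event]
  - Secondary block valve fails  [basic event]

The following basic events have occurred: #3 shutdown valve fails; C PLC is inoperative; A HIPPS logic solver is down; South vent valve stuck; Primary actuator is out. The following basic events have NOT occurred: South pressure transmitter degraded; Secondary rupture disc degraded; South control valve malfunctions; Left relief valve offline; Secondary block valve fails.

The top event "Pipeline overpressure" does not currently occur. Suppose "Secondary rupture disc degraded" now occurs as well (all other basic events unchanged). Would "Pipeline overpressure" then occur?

Counterfactual: set "Secondary rupture disc degraded" to occurred.
Relief train inoperative [OR]: South control valve malfunctions=not, A HIPPS logic solver is down=occurs → at least one input occurs → occurs.
HIPPS stage down [AND]: Primary actuator is out=occurs, South pressure transmitter degraded=not → not all inputs occur → does not occur.
Shutdown chain fails [AND]: Relief train inoperative=occurs, C PLC is inoperative=occurs, HIPPS stage down=not → not all inputs occur → does not occur.
Block path unavailable [AND]: South vent valve stuck=occurs, Left relief valve offline=not, #3 shutdown valve fails=occurs, Secondary rupture disc degraded=occurs → not all inputs occur → does not occur.
Pipeline overpressure [OR]: Shutdown chain fails=not, Block path unavailable=not, Secondary block valve fails=not → no input occurs → does not occur.

No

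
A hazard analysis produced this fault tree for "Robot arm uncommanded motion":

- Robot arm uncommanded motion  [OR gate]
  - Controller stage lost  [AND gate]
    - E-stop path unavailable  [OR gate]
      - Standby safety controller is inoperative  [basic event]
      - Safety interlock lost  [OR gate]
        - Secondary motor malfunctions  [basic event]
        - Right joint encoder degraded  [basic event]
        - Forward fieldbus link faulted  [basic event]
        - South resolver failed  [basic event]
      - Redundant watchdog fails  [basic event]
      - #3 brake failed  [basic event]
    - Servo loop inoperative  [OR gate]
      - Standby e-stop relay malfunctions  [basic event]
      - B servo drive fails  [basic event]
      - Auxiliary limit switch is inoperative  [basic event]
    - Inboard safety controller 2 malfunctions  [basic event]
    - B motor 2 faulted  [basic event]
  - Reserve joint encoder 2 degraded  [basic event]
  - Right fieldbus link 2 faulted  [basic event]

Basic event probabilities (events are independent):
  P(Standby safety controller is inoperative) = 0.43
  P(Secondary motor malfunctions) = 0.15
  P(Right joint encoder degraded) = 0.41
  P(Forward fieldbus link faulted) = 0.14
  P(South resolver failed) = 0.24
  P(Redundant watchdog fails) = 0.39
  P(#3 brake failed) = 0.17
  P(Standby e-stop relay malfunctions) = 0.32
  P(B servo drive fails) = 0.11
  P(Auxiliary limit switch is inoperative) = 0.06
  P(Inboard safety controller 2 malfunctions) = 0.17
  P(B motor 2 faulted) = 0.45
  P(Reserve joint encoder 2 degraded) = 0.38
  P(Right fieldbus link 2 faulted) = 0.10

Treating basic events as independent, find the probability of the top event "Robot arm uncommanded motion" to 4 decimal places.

0.4587

P(Safety interlock lost) [OR] = 1 − (1−0.15) × (1−0.41) × (1−0.14) × (1−0.24) = 0.672220
P(E-stop path unavailable) [OR] = 1 − (1−0.43) × (1−0.672220) × (1−0.39) × (1−0.17) = 0.905406
P(Servo loop inoperative) [OR] = 1 − (1−0.32) × (1−0.11) × (1−0.06) = 0.431112
P(Controller stage lost) [AND] = 0.905406 × 0.431112 × 0.17 × 0.45 = 0.029860
P(Robot arm uncommanded motion) [OR] = 1 − (1−0.029860) × (1−0.38) × (1−0.10) = 0.458662
Rounded to 4 decimal places: P(Robot arm uncommanded motion) ≈ 0.4587.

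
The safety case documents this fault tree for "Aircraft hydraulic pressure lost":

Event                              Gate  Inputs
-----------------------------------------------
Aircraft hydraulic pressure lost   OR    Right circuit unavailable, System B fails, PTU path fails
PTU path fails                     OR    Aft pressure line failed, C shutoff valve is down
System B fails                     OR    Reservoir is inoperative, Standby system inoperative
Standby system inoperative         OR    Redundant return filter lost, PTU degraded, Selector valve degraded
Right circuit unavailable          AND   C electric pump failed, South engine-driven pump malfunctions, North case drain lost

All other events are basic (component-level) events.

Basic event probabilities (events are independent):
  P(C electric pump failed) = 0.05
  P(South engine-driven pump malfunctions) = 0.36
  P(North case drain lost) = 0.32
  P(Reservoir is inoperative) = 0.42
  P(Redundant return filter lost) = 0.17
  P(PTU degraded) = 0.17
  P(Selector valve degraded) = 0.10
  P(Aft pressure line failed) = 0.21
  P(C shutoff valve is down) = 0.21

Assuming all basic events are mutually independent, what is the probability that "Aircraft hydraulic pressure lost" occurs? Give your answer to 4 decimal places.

P(Right circuit unavailable) [AND] = 0.05 × 0.36 × 0.32 = 0.005760
P(Standby system inoperative) [OR] = 1 − (1−0.17) × (1−0.17) × (1−0.10) = 0.379990
P(System B fails) [OR] = 1 − (1−0.42) × (1−0.379990) = 0.640394
P(PTU path fails) [OR] = 1 − (1−0.21) × (1−0.21) = 0.375900
P(Aircraft hydraulic pressure lost) [OR] = 1 − (1−0.005760) × (1−0.640394) × (1−0.375900) = 0.776863
Rounded to 4 decimal places: P(Aircraft hydraulic pressure lost) ≈ 0.7769.

0.7769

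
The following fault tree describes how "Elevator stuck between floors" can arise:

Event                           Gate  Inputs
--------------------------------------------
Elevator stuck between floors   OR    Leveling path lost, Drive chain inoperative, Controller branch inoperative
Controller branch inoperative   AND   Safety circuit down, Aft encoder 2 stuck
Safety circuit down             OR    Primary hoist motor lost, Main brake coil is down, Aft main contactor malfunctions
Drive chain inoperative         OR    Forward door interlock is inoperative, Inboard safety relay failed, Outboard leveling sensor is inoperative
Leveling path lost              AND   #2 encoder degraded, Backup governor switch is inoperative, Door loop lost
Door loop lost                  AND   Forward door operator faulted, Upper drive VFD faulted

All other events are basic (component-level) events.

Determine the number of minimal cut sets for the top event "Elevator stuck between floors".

7

Door loop lost [AND]: one cut set from each child combined → 1 × 1 = 1 cut set(s).
Leveling path lost [AND]: one cut set from each child combined → 1 × 1 × 1 = 1 cut set(s).
Drive chain inoperative [OR]: union of children's cut sets → 3 cut set(s).
Safety circuit down [OR]: union of children's cut sets → 3 cut set(s).
Controller branch inoperative [AND]: one cut set from each child combined → 3 × 1 = 3 cut set(s).
Elevator stuck between floors [OR]: union of children's cut sets → 7 cut set(s).
Minimal cut sets: {#2 encoder degraded, Backup governor switch is inoperative, Forward door operator faulted, Upper drive VFD faulted}; {Forward door interlock is inoperative}; {Inboard safety relay failed}; {Outboard leveling sensor is inoperative}; {Aft encoder 2 stuck, Primary hoist motor lost}; {Aft encoder 2 stuck, Main brake coil is down}; {Aft encoder 2 stuck, Aft main contactor malfunctions}.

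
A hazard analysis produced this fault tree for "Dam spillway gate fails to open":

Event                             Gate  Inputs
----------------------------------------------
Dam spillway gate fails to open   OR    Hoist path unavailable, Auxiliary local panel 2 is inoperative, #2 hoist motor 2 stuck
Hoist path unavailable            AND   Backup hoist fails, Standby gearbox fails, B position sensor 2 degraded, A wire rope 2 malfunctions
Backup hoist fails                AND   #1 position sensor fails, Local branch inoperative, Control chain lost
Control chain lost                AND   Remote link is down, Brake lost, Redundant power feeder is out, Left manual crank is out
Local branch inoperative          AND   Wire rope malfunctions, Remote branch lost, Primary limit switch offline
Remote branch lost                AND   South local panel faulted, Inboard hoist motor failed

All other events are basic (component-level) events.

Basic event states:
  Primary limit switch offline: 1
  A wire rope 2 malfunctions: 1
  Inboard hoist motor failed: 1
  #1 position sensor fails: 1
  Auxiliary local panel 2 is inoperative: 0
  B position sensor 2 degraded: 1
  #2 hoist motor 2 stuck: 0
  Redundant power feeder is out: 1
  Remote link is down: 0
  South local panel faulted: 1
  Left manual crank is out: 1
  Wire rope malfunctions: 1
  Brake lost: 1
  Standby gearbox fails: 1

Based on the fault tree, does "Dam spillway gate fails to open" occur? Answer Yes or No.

No

Remote branch lost [AND]: South local panel faulted=occurs, Inboard hoist motor failed=occurs → all inputs occur → occurs.
Local branch inoperative [AND]: Wire rope malfunctions=occurs, Remote branch lost=occurs, Primary limit switch offline=occurs → all inputs occur → occurs.
Control chain lost [AND]: Remote link is down=not, Brake lost=occurs, Redundant power feeder is out=occurs, Left manual crank is out=occurs → not all inputs occur → does not occur.
Backup hoist fails [AND]: #1 position sensor fails=occurs, Local branch inoperative=occurs, Control chain lost=not → not all inputs occur → does not occur.
Hoist path unavailable [AND]: Backup hoist fails=not, Standby gearbox fails=occurs, B position sensor 2 degraded=occurs, A wire rope 2 malfunctions=occurs → not all inputs occur → does not occur.
Dam spillway gate fails to open [OR]: Hoist path unavailable=not, Auxiliary local panel 2 is inoperative=not, #2 hoist motor 2 stuck=not → no input occurs → does not occur.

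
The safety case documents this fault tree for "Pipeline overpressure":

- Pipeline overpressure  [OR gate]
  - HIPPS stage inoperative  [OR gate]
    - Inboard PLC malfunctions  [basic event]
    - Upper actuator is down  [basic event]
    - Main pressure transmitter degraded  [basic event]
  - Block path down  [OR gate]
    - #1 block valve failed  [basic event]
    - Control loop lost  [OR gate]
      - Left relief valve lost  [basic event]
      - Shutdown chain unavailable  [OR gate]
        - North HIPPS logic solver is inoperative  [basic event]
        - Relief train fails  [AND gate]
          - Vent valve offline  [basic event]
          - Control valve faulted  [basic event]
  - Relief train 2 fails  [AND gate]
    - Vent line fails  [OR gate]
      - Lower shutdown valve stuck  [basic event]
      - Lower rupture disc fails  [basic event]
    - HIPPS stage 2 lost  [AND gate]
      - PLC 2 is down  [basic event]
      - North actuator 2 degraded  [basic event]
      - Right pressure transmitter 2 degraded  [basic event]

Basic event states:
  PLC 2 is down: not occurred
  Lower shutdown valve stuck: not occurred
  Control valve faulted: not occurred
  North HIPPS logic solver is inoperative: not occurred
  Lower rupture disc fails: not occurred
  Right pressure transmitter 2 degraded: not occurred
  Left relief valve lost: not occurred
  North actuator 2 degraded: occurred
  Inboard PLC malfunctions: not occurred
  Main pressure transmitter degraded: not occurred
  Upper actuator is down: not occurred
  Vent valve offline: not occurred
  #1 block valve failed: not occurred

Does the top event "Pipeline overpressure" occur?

No

HIPPS stage inoperative [OR]: Inboard PLC malfunctions=not, Upper actuator is down=not, Main pressure transmitter degraded=not → no input occurs → does not occur.
Relief train fails [AND]: Vent valve offline=not, Control valve faulted=not → not all inputs occur → does not occur.
Shutdown chain unavailable [OR]: North HIPPS logic solver is inoperative=not, Relief train fails=not → no input occurs → does not occur.
Control loop lost [OR]: Left relief valve lost=not, Shutdown chain unavailable=not → no input occurs → does not occur.
Block path down [OR]: #1 block valve failed=not, Control loop lost=not → no input occurs → does not occur.
Vent line fails [OR]: Lower shutdown valve stuck=not, Lower rupture disc fails=not → no input occurs → does not occur.
HIPPS stage 2 lost [AND]: PLC 2 is down=not, North actuator 2 degraded=occurs, Right pressure transmitter 2 degraded=not → not all inputs occur → does not occur.
Relief train 2 fails [AND]: Vent line fails=not, HIPPS stage 2 lost=not → not all inputs occur → does not occur.
Pipeline overpressure [OR]: HIPPS stage inoperative=not, Block path down=not, Relief train 2 fails=not → no input occurs → does not occur.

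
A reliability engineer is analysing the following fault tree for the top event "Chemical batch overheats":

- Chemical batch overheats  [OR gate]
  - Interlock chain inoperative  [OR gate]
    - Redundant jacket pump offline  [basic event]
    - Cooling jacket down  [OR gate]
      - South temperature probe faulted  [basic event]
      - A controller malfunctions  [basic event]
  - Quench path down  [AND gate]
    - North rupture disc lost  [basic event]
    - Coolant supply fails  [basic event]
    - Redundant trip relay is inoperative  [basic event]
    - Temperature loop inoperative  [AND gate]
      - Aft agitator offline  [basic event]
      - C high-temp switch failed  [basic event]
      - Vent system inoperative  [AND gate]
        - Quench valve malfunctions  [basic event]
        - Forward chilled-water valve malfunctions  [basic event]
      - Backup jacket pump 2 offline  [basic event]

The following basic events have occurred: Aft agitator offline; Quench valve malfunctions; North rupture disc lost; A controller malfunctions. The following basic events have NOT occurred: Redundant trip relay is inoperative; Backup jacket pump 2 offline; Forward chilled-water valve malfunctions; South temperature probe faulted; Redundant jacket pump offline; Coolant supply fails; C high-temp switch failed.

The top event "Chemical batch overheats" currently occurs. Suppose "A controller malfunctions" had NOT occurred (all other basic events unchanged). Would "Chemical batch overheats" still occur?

No

Counterfactual: set "A controller malfunctions" to not occurred.
Cooling jacket down [OR]: South temperature probe faulted=not, A controller malfunctions=not → no input occurs → does not occur.
Interlock chain inoperative [OR]: Redundant jacket pump offline=not, Cooling jacket down=not → no input occurs → does not occur.
Vent system inoperative [AND]: Quench valve malfunctions=occurs, Forward chilled-water valve malfunctions=not → not all inputs occur → does not occur.
Temperature loop inoperative [AND]: Aft agitator offline=occurs, C high-temp switch failed=not, Vent system inoperative=not, Backup jacket pump 2 offline=not → not all inputs occur → does not occur.
Quench path down [AND]: North rupture disc lost=occurs, Coolant supply fails=not, Redundant trip relay is inoperative=not, Temperature loop inoperative=not → not all inputs occur → does not occur.
Chemical batch overheats [OR]: Interlock chain inoperative=not, Quench path down=not → no input occurs → does not occur.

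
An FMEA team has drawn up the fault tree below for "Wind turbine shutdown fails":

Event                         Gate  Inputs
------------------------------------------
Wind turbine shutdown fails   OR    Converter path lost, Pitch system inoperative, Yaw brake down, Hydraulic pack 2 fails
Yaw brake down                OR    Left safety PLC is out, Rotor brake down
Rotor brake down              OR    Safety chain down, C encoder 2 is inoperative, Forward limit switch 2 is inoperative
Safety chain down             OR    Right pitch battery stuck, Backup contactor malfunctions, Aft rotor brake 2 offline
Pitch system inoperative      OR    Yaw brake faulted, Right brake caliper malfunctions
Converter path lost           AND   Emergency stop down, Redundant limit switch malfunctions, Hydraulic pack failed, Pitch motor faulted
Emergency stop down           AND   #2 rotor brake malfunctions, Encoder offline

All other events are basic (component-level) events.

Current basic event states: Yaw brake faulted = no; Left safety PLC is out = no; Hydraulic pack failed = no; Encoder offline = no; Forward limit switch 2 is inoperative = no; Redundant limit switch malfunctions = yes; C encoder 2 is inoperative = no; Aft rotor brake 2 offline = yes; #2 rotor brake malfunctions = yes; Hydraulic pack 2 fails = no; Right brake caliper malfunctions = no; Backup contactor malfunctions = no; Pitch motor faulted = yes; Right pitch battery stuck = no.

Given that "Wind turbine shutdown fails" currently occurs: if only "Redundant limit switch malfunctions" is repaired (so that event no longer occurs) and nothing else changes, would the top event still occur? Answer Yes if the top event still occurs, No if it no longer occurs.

Counterfactual: set "Redundant limit switch malfunctions" to not occurred.
Emergency stop down [AND]: #2 rotor brake malfunctions=occurs, Encoder offline=not → not all inputs occur → does not occur.
Converter path lost [AND]: Emergency stop down=not, Redundant limit switch malfunctions=not, Hydraulic pack failed=not, Pitch motor faulted=occurs → not all inputs occur → does not occur.
Pitch system inoperative [OR]: Yaw brake faulted=not, Right brake caliper malfunctions=not → no input occurs → does not occur.
Safety chain down [OR]: Right pitch battery stuck=not, Backup contactor malfunctions=not, Aft rotor brake 2 offline=occurs → at least one input occurs → occurs.
Rotor brake down [OR]: Safety chain down=occurs, C encoder 2 is inoperative=not, Forward limit switch 2 is inoperative=not → at least one input occurs → occurs.
Yaw brake down [OR]: Left safety PLC is out=not, Rotor brake down=occurs → at least one input occurs → occurs.
Wind turbine shutdown fails [OR]: Converter path lost=not, Pitch system inoperative=not, Yaw brake down=occurs, Hydraulic pack 2 fails=not → at least one input occurs → occurs.

Yes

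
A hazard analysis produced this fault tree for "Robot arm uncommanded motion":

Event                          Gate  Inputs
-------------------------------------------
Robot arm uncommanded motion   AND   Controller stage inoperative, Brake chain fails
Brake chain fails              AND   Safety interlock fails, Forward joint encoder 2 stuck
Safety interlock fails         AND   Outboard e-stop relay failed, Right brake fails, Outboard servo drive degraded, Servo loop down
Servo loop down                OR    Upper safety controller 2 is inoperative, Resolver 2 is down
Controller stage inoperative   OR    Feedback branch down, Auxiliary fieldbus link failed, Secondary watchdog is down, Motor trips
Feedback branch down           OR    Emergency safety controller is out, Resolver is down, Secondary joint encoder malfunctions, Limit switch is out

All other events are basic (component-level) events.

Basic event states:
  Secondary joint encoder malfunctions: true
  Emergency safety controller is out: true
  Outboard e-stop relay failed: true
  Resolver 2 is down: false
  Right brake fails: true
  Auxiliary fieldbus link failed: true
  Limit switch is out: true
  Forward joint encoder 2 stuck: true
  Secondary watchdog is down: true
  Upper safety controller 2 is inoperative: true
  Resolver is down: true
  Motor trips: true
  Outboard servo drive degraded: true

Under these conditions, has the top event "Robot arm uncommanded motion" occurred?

Yes

Feedback branch down [OR]: Emergency safety controller is out=occurs, Resolver is down=occurs, Secondary joint encoder malfunctions=occurs, Limit switch is out=occurs → at least one input occurs → occurs.
Controller stage inoperative [OR]: Feedback branch down=occurs, Auxiliary fieldbus link failed=occurs, Secondary watchdog is down=occurs, Motor trips=occurs → at least one input occurs → occurs.
Servo loop down [OR]: Upper safety controller 2 is inoperative=occurs, Resolver 2 is down=not → at least one input occurs → occurs.
Safety interlock fails [AND]: Outboard e-stop relay failed=occurs, Right brake fails=occurs, Outboard servo drive degraded=occurs, Servo loop down=occurs → all inputs occur → occurs.
Brake chain fails [AND]: Safety interlock fails=occurs, Forward joint encoder 2 stuck=occurs → all inputs occur → occurs.
Robot arm uncommanded motion [AND]: Controller stage inoperative=occurs, Brake chain fails=occurs → all inputs occur → occurs.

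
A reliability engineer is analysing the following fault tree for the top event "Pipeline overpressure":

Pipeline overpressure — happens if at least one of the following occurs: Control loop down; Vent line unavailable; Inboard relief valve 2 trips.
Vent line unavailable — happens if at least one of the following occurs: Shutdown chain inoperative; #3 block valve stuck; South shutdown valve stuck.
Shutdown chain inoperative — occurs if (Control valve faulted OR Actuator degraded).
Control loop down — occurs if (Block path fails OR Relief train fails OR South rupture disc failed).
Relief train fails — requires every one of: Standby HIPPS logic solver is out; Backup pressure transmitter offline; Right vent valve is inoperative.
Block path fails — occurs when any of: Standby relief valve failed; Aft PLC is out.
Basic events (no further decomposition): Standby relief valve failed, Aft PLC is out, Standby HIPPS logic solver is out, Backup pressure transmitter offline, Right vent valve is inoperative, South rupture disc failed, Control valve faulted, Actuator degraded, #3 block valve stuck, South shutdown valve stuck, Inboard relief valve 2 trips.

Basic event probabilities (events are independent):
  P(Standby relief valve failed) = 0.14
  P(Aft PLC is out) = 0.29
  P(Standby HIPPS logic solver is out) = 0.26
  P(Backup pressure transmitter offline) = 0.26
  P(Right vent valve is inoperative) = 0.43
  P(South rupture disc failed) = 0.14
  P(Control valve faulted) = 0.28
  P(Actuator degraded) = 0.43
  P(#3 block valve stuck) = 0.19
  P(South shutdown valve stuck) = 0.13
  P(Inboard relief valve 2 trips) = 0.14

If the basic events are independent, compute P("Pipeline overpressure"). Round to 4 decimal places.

P(Block path fails) [OR] = 1 − (1−0.14) × (1−0.29) = 0.389400
P(Relief train fails) [AND] = 0.26 × 0.26 × 0.43 = 0.029068
P(Control loop down) [OR] = 1 − (1−0.389400) × (1−0.029068) × (1−0.14) = 0.490148
P(Shutdown chain inoperative) [OR] = 1 − (1−0.28) × (1−0.43) = 0.589600
P(Vent line unavailable) [OR] = 1 − (1−0.589600) × (1−0.19) × (1−0.13) = 0.710791
P(Pipeline overpressure) [OR] = 1 − (1−0.490148) × (1−0.710791) × (1−0.14) = 0.873190
Rounded to 4 decimal places: P(Pipeline overpressure) ≈ 0.8732.

0.8732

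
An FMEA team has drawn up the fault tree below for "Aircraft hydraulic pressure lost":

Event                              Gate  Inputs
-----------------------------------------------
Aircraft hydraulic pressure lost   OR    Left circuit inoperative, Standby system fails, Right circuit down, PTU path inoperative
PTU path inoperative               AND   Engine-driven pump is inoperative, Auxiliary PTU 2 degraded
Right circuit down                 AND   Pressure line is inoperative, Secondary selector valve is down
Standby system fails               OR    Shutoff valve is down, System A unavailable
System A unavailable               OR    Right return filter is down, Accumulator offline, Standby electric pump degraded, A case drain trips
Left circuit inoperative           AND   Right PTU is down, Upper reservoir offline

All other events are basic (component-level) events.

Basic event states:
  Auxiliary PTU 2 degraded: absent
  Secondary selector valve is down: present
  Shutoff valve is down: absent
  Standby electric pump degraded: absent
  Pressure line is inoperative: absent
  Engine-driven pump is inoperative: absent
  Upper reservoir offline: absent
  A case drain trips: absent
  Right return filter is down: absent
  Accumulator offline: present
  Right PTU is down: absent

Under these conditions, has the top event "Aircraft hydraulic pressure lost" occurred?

Left circuit inoperative [AND]: Right PTU is down=not, Upper reservoir offline=not → not all inputs occur → does not occur.
System A unavailable [OR]: Right return filter is down=not, Accumulator offline=occurs, Standby electric pump degraded=not, A case drain trips=not → at least one input occurs → occurs.
Standby system fails [OR]: Shutoff valve is down=not, System A unavailable=occurs → at least one input occurs → occurs.
Right circuit down [AND]: Pressure line is inoperative=not, Secondary selector valve is down=occurs → not all inputs occur → does not occur.
PTU path inoperative [AND]: Engine-driven pump is inoperative=not, Auxiliary PTU 2 degraded=not → not all inputs occur → does not occur.
Aircraft hydraulic pressure lost [OR]: Left circuit inoperative=not, Standby system fails=occurs, Right circuit down=not, PTU path inoperative=not → at least one input occurs → occurs.

Yes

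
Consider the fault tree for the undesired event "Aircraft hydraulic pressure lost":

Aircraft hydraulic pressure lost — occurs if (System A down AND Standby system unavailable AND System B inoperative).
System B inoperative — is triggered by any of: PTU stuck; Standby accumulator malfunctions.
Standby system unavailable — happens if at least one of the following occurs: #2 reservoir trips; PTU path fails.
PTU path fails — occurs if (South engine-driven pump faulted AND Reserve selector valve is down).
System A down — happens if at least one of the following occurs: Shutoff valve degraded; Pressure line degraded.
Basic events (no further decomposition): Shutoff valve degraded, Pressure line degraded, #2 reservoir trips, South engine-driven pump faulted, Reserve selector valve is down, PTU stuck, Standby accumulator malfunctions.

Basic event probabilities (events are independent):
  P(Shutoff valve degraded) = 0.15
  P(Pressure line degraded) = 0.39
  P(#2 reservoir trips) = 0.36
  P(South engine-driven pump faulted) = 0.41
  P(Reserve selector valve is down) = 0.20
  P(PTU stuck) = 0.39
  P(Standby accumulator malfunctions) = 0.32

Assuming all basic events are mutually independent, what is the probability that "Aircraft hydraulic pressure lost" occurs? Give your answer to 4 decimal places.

P(System A down) [OR] = 1 − (1−0.15) × (1−0.39) = 0.481500
P(PTU path fails) [AND] = 0.41 × 0.20 = 0.082000
P(Standby system unavailable) [OR] = 1 − (1−0.36) × (1−0.082000) = 0.412480
P(System B inoperative) [OR] = 1 − (1−0.39) × (1−0.32) = 0.585200
P(Aircraft hydraulic pressure lost) [AND] = 0.481500 × 0.412480 × 0.585200 = 0.116226
Rounded to 4 decimal places: P(Aircraft hydraulic pressure lost) ≈ 0.1162.

0.1162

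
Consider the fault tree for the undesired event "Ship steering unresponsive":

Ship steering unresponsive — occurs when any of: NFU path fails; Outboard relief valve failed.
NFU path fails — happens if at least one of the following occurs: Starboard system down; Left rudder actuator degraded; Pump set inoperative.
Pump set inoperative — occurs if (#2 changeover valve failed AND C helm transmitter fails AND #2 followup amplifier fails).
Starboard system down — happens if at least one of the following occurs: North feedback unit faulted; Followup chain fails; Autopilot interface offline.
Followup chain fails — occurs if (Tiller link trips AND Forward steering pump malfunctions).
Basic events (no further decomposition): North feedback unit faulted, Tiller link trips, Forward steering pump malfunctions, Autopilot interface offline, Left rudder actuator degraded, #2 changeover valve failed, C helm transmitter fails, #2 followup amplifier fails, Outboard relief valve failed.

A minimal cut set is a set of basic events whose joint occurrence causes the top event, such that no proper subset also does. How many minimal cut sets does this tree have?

Followup chain fails [AND]: one cut set from each child combined → 1 × 1 = 1 cut set(s).
Starboard system down [OR]: union of children's cut sets → 3 cut set(s).
Pump set inoperative [AND]: one cut set from each child combined → 1 × 1 × 1 = 1 cut set(s).
NFU path fails [OR]: union of children's cut sets → 5 cut set(s).
Ship steering unresponsive [OR]: union of children's cut sets → 6 cut set(s).
Minimal cut sets: {North feedback unit faulted}; {Forward steering pump malfunctions, Tiller link trips}; {Autopilot interface offline}; {Left rudder actuator degraded}; {#2 changeover valve failed, #2 followup amplifier fails, C helm transmitter fails}; {Outboard relief valve failed}.

6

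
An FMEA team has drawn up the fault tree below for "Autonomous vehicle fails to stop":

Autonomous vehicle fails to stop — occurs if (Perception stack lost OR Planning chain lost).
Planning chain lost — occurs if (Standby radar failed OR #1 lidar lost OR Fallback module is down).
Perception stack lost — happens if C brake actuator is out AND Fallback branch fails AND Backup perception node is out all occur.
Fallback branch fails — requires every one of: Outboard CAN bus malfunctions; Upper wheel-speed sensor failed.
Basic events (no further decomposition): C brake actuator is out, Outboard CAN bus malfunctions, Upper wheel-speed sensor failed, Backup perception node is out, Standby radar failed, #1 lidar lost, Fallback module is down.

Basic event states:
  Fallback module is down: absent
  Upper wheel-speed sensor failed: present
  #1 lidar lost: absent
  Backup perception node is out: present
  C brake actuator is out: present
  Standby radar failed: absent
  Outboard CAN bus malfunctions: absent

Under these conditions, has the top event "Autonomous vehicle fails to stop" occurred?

No

Fallback branch fails [AND]: Outboard CAN bus malfunctions=not, Upper wheel-speed sensor failed=occurs → not all inputs occur → does not occur.
Perception stack lost [AND]: C brake actuator is out=occurs, Fallback branch fails=not, Backup perception node is out=occurs → not all inputs occur → does not occur.
Planning chain lost [OR]: Standby radar failed=not, #1 lidar lost=not, Fallback module is down=not → no input occurs → does not occur.
Autonomous vehicle fails to stop [OR]: Perception stack lost=not, Planning chain lost=not → no input occurs → does not occur.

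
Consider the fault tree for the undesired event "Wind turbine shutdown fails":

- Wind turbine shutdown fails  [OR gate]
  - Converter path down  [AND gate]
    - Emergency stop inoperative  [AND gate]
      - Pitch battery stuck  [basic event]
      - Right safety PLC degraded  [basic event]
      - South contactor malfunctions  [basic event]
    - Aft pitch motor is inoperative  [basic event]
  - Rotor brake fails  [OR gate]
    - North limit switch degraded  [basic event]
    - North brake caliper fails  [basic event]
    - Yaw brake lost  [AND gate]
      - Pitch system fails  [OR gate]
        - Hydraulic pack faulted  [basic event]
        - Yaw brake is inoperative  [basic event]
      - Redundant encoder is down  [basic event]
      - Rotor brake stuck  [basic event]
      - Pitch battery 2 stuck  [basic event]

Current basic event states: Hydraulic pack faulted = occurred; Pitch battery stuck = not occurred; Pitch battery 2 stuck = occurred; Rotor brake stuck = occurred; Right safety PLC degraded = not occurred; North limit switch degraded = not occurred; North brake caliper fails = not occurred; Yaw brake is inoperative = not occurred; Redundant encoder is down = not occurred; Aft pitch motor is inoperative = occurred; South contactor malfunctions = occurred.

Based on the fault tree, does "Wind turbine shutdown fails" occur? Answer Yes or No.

No

Emergency stop inoperative [AND]: Pitch battery stuck=not, Right safety PLC degraded=not, South contactor malfunctions=occurs → not all inputs occur → does not occur.
Converter path down [AND]: Emergency stop inoperative=not, Aft pitch motor is inoperative=occurs → not all inputs occur → does not occur.
Pitch system fails [OR]: Hydraulic pack faulted=occurs, Yaw brake is inoperative=not → at least one input occurs → occurs.
Yaw brake lost [AND]: Pitch system fails=occurs, Redundant encoder is down=not, Rotor brake stuck=occurs, Pitch battery 2 stuck=occurs → not all inputs occur → does not occur.
Rotor brake fails [OR]: North limit switch degraded=not, North brake caliper fails=not, Yaw brake lost=not → no input occurs → does not occur.
Wind turbine shutdown fails [OR]: Converter path down=not, Rotor brake fails=not → no input occurs → does not occur.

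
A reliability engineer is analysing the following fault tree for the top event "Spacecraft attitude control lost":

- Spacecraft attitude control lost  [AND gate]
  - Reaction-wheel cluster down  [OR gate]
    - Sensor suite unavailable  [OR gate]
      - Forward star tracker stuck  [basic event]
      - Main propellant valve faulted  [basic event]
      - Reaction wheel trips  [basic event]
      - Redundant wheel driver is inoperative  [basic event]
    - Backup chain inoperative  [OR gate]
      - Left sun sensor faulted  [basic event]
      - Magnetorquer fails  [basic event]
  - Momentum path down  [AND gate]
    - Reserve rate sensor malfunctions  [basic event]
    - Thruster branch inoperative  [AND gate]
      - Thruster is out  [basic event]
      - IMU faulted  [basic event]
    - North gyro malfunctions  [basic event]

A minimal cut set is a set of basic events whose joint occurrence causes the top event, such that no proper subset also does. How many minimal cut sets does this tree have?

6

Sensor suite unavailable [OR]: union of children's cut sets → 4 cut set(s).
Backup chain inoperative [OR]: union of children's cut sets → 2 cut set(s).
Reaction-wheel cluster down [OR]: union of children's cut sets → 6 cut set(s).
Thruster branch inoperative [AND]: one cut set from each child combined → 1 × 1 = 1 cut set(s).
Momentum path down [AND]: one cut set from each child combined → 1 × 1 × 1 = 1 cut set(s).
Spacecraft attitude control lost [AND]: one cut set from each child combined → 6 × 1 = 6 cut set(s).
Minimal cut sets: {Forward star tracker stuck, IMU faulted, North gyro malfunctions, Reserve rate sensor malfunctions, Thruster is out}; {IMU faulted, Main propellant valve faulted, North gyro malfunctions, Reserve rate sensor malfunctions, Thruster is out}; {IMU faulted, North gyro malfunctions, Reaction wheel trips, Reserve rate sensor malfunctions, Thruster is out}; {IMU faulted, North gyro malfunctions, Redundant wheel driver is inoperative, Reserve rate sensor malfunctions, Thruster is out}; {IMU faulted, Left sun sensor faulted, North gyro malfunctions, Reserve rate sensor malfunctions, Thruster is out}; {IMU faulted, Magnetorquer fails, North gyro malfunctions, Reserve rate sensor malfunctions, Thruster is out}.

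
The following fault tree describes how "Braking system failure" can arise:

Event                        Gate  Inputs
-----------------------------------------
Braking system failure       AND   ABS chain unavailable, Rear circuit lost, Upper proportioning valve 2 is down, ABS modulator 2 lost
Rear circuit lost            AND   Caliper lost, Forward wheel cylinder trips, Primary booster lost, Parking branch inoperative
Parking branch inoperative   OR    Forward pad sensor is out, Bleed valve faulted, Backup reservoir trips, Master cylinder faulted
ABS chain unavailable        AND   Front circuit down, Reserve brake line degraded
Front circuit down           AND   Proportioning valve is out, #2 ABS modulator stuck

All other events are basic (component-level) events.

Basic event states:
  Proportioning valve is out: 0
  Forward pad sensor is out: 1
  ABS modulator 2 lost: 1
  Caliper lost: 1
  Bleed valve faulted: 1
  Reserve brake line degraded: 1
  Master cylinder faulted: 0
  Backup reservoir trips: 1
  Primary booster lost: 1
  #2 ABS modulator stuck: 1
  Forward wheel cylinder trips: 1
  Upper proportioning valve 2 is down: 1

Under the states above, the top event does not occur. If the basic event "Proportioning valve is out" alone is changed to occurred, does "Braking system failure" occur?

Counterfactual: set "Proportioning valve is out" to occurred.
Front circuit down [AND]: Proportioning valve is out=occurs, #2 ABS modulator stuck=occurs → all inputs occur → occurs.
ABS chain unavailable [AND]: Front circuit down=occurs, Reserve brake line degraded=occurs → all inputs occur → occurs.
Parking branch inoperative [OR]: Forward pad sensor is out=occurs, Bleed valve faulted=occurs, Backup reservoir trips=occurs, Master cylinder faulted=not → at least one input occurs → occurs.
Rear circuit lost [AND]: Caliper lost=occurs, Forward wheel cylinder trips=occurs, Primary booster lost=occurs, Parking branch inoperative=occurs → all inputs occur → occurs.
Braking system failure [AND]: ABS chain unavailable=occurs, Rear circuit lost=occurs, Upper proportioning valve 2 is down=occurs, ABS modulator 2 lost=occurs → all inputs occur → occurs.

Yes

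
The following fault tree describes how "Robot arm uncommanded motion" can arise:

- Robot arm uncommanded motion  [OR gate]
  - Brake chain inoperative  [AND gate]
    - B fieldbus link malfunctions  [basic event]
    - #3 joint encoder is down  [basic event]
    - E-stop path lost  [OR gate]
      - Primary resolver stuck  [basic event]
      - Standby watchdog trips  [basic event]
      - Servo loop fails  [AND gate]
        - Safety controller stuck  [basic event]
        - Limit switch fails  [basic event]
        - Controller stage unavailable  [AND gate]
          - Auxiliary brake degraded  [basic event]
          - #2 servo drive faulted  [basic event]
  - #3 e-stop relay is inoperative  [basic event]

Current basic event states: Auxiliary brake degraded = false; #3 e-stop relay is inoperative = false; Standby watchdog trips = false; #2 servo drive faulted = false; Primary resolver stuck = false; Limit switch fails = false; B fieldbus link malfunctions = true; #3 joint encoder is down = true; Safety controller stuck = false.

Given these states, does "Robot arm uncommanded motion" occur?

No

Controller stage unavailable [AND]: Auxiliary brake degraded=not, #2 servo drive faulted=not → not all inputs occur → does not occur.
Servo loop fails [AND]: Safety controller stuck=not, Limit switch fails=not, Controller stage unavailable=not → not all inputs occur → does not occur.
E-stop path lost [OR]: Primary resolver stuck=not, Standby watchdog trips=not, Servo loop fails=not → no input occurs → does not occur.
Brake chain inoperative [AND]: B fieldbus link malfunctions=occurs, #3 joint encoder is down=occurs, E-stop path lost=not → not all inputs occur → does not occur.
Robot arm uncommanded motion [OR]: Brake chain inoperative=not, #3 e-stop relay is inoperative=not → no input occurs → does not occur.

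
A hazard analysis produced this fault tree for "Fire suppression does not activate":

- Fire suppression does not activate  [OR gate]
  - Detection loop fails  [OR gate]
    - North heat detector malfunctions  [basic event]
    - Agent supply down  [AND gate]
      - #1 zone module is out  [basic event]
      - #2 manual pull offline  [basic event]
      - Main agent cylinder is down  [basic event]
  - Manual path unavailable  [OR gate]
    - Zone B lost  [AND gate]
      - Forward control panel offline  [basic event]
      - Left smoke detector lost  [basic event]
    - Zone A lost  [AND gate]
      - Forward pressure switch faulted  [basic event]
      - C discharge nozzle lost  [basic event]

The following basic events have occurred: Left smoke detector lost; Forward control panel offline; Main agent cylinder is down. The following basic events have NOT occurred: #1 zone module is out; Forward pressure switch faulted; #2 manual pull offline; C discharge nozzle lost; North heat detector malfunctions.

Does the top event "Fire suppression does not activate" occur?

Agent supply down [AND]: #1 zone module is out=not, #2 manual pull offline=not, Main agent cylinder is down=occurs → not all inputs occur → does not occur.
Detection loop fails [OR]: North heat detector malfunctions=not, Agent supply down=not → no input occurs → does not occur.
Zone B lost [AND]: Forward control panel offline=occurs, Left smoke detector lost=occurs → all inputs occur → occurs.
Zone A lost [AND]: Forward pressure switch faulted=not, C discharge nozzle lost=not → not all inputs occur → does not occur.
Manual path unavailable [OR]: Zone B lost=occurs, Zone A lost=not → at least one input occurs → occurs.
Fire suppression does not activate [OR]: Detection loop fails=not, Manual path unavailable=occurs → at least one input occurs → occurs.

Yes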